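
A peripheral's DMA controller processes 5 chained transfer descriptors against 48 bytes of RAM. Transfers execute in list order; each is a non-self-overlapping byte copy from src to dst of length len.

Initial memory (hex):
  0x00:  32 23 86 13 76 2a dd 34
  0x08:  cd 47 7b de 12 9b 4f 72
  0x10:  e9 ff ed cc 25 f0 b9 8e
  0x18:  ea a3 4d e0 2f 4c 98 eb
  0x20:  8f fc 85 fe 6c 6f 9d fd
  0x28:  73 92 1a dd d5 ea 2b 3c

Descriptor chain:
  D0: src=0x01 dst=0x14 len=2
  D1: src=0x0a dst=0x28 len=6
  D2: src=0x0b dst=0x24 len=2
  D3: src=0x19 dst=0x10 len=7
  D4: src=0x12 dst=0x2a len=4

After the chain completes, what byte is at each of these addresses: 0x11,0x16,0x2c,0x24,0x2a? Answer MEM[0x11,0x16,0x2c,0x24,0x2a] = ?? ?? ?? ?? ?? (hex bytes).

#0 dst[0x14+2] := {0x23,0x86}
#1 dst[0x28+6] := {0x7b,0xde,0x12,0x9b,0x4f,0x72}
#2 dst[0x24+2] := {0xde,0x12}
#3 dst[0x10+7] := {0xa3,0x4d,0xe0,0x2f,0x4c,0x98,0xeb}
#4 dst[0x2a+4] := {0xe0,0x2f,0x4c,0x98}
query mem[0x11]=0x4d, mem[0x16]=0xeb, mem[0x2c]=0x4c, mem[0x24]=0xde, mem[0x2a]=0xe0

MEM[0x11,0x16,0x2c,0x24,0x2a] = 4d eb 4c de e0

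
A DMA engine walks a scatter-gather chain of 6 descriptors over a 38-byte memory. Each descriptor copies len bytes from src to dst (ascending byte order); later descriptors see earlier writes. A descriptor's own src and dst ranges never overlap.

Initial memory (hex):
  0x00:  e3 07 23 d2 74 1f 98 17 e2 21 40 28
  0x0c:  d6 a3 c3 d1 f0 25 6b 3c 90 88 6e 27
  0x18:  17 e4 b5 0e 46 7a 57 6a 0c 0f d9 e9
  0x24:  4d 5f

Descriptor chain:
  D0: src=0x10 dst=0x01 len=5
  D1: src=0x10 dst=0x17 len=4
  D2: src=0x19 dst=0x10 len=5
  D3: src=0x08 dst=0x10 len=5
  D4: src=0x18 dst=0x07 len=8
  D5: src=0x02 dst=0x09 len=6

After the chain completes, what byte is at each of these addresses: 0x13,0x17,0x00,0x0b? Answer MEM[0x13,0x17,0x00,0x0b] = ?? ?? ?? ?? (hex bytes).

MEM[0x13,0x17,0x00,0x0b] = 28 f0 e3 3c

D0: mem[0x01..0x05] <- [f0 25 6b 3c 90]
D1: mem[0x17..0x1a] <- [f0 25 6b 3c]
D2: mem[0x10..0x14] <- [6b 3c 0e 46 7a]
D3: mem[0x10..0x14] <- [e2 21 40 28 d6]
D4: mem[0x07..0x0e] <- [25 6b 3c 0e 46 7a 57 6a]
D5: mem[0x09..0x0e] <- [25 6b 3c 90 98 25]
query mem[0x13]=0x28, mem[0x17]=0xf0, mem[0x00]=0xe3, mem[0x0b]=0x3c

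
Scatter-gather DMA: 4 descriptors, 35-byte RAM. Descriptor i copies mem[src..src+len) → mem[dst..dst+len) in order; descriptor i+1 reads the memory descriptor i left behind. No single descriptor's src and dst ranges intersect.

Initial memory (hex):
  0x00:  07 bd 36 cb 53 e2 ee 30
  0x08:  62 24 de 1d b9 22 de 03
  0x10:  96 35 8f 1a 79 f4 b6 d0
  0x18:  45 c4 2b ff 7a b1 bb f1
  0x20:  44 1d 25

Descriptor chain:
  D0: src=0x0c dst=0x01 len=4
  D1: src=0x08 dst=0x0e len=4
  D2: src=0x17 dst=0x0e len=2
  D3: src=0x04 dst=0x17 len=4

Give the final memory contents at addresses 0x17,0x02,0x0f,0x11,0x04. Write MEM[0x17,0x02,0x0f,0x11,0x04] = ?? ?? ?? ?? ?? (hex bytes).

MEM[0x17,0x02,0x0f,0x11,0x04] = 03 22 45 1d 03

  after D0: wrote 4B at 0x01 = b922de03
  after D1: wrote 4B at 0x0e = 6224de1d
  after D2: wrote 2B at 0x0e = d045
  after D3: wrote 4B at 0x17 = 03e2ee30
query mem[0x17]=0x03, mem[0x02]=0x22, mem[0x0f]=0x45, mem[0x11]=0x1d, mem[0x04]=0x03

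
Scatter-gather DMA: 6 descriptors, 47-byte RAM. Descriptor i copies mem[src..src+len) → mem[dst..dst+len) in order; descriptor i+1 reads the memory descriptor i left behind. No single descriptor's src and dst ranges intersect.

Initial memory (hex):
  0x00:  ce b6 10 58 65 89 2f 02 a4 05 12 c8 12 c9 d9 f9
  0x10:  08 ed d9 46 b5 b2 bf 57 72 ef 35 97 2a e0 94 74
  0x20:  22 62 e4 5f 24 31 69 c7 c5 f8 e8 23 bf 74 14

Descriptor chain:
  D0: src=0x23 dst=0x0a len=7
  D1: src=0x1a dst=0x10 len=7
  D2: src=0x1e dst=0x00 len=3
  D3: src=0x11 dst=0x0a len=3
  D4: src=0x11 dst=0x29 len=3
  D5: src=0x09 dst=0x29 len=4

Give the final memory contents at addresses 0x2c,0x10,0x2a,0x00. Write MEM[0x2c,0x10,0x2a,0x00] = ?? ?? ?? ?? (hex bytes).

#0 dst[0x0a+7] := {0x5f,0x24,0x31,0x69,0xc7,0xc5,0xf8}
#1 dst[0x10+7] := {0x35,0x97,0x2a,0xe0,0x94,0x74,0x22}
#2 dst[0x00+3] := {0x94,0x74,0x22}
#3 dst[0x0a+3] := {0x97,0x2a,0xe0}
#4 dst[0x29+3] := {0x97,0x2a,0xe0}
#5 dst[0x29+4] := {0x05,0x97,0x2a,0xe0}
query mem[0x2c]=0xe0, mem[0x10]=0x35, mem[0x2a]=0x97, mem[0x00]=0x94

MEM[0x2c,0x10,0x2a,0x00] = e0 35 97 94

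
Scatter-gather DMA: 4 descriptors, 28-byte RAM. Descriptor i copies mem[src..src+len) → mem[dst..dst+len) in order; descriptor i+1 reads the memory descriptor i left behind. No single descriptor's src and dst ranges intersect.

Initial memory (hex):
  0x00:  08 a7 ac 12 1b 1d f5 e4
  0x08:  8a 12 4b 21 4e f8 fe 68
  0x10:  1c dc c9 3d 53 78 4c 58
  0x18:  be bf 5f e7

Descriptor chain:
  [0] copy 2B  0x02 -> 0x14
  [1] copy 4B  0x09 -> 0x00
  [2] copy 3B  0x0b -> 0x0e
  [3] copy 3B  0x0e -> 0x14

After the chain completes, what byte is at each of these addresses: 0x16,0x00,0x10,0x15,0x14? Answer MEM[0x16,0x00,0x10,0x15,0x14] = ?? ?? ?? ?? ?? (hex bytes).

  after D0: wrote 2B at 0x14 = ac12
  after D1: wrote 4B at 0x00 = 124b214e
  after D2: wrote 3B at 0x0e = 214ef8
  after D3: wrote 3B at 0x14 = 214ef8
query mem[0x16]=0xf8, mem[0x00]=0x12, mem[0x10]=0xf8, mem[0x15]=0x4e, mem[0x14]=0x21

MEM[0x16,0x00,0x10,0x15,0x14] = f8 12 f8 4e 21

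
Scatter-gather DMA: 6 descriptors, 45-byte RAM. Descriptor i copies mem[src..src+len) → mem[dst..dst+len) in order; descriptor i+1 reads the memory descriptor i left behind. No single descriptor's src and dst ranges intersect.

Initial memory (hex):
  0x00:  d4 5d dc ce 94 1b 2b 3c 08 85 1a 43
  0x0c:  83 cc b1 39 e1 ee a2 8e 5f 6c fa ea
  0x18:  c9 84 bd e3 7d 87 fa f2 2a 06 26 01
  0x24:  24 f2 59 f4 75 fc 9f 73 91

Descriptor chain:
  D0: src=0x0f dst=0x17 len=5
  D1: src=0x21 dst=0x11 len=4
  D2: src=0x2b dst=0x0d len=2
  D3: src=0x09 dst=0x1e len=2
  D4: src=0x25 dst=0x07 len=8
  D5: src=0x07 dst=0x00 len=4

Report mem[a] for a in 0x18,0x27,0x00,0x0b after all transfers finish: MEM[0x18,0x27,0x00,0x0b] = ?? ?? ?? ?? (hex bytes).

  after D0: wrote 5B at 0x17 = 39e1eea28e
  after D1: wrote 4B at 0x11 = 06260124
  after D2: wrote 2B at 0x0d = 7391
  after D3: wrote 2B at 0x1e = 851a
  after D4: wrote 8B at 0x07 = f259f475fc9f7391
  after D5: wrote 4B at 0x00 = f259f475
query mem[0x18]=0xe1, mem[0x27]=0xf4, mem[0x00]=0xf2, mem[0x0b]=0xfc

MEM[0x18,0x27,0x00,0x0b] = e1 f4 f2 fc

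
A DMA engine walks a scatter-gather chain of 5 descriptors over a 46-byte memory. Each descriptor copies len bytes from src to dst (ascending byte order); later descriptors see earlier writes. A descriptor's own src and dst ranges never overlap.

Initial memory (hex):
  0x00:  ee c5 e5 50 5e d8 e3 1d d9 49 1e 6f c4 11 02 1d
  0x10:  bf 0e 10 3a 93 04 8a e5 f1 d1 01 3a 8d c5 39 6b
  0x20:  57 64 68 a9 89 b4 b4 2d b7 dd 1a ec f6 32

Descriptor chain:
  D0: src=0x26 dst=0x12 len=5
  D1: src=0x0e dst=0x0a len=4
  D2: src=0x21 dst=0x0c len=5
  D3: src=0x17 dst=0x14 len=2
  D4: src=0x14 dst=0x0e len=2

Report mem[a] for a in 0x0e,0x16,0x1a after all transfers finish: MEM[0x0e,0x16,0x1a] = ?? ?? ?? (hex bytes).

  after D0: wrote 5B at 0x12 = b42db7dd1a
  after D1: wrote 4B at 0x0a = 021dbf0e
  after D2: wrote 5B at 0x0c = 6468a989b4
  after D3: wrote 2B at 0x14 = e5f1
  after D4: wrote 2B at 0x0e = e5f1
query mem[0x0e]=0xe5, mem[0x16]=0x1a, mem[0x1a]=0x01

MEM[0x0e,0x16,0x1a] = e5 1a 01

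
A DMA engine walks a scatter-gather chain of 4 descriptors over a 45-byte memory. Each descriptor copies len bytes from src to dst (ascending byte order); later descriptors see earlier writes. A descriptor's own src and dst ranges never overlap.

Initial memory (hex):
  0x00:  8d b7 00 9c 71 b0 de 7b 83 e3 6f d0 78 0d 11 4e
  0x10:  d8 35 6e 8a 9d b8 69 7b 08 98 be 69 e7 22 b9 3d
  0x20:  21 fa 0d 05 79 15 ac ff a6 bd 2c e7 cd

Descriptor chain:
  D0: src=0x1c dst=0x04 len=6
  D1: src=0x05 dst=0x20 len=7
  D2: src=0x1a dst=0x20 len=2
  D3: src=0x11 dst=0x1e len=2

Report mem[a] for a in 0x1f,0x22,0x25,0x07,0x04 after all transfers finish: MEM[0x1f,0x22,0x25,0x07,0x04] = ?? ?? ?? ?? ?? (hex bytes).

#0 dst[0x04+6] := {0xe7,0x22,0xb9,0x3d,0x21,0xfa}
#1 dst[0x20+7] := {0x22,0xb9,0x3d,0x21,0xfa,0x6f,0xd0}
#2 dst[0x20+2] := {0xbe,0x69}
#3 dst[0x1e+2] := {0x35,0x6e}
query mem[0x1f]=0x6e, mem[0x22]=0x3d, mem[0x25]=0x6f, mem[0x07]=0x3d, mem[0x04]=0xe7

MEM[0x1f,0x22,0x25,0x07,0x04] = 6e 3d 6f 3d e7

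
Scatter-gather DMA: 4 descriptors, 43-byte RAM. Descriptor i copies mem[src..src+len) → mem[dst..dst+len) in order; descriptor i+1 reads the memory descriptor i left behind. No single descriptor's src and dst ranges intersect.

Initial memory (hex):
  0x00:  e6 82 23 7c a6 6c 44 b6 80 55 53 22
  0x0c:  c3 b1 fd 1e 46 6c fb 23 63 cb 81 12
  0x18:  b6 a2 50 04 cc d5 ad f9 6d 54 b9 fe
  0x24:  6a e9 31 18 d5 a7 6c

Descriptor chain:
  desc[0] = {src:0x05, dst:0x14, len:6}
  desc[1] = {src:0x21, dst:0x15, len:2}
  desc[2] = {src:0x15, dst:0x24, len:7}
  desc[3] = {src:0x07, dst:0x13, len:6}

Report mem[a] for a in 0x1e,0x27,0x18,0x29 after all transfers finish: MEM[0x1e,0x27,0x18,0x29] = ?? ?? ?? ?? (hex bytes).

MEM[0x1e,0x27,0x18,0x29] = ad 55 c3 50

D0: mem[0x14..0x19] <- [6c 44 b6 80 55 53]
D1: mem[0x15..0x16] <- [54 b9]
D2: mem[0x24..0x2a] <- [54 b9 80 55 53 50 04]
D3: mem[0x13..0x18] <- [b6 80 55 53 22 c3]
query mem[0x1e]=0xad, mem[0x27]=0x55, mem[0x18]=0xc3, mem[0x29]=0x50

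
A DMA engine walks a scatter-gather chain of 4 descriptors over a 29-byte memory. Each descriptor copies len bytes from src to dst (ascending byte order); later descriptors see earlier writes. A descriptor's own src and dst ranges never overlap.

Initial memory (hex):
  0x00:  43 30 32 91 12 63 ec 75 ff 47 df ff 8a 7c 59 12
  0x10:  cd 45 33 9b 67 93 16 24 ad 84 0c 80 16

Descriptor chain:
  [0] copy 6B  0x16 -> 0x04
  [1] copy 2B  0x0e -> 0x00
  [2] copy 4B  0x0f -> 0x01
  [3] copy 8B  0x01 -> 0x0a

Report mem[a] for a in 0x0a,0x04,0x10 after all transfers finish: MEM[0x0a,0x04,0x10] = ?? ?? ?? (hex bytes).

MEM[0x0a,0x04,0x10] = 12 33 84

D0: mem[0x04..0x09] <- [16 24 ad 84 0c 80]
D1: mem[0x00..0x01] <- [59 12]
D2: mem[0x01..0x04] <- [12 cd 45 33]
D3: mem[0x0a..0x11] <- [12 cd 45 33 24 ad 84 0c]
query mem[0x0a]=0x12, mem[0x04]=0x33, mem[0x10]=0x84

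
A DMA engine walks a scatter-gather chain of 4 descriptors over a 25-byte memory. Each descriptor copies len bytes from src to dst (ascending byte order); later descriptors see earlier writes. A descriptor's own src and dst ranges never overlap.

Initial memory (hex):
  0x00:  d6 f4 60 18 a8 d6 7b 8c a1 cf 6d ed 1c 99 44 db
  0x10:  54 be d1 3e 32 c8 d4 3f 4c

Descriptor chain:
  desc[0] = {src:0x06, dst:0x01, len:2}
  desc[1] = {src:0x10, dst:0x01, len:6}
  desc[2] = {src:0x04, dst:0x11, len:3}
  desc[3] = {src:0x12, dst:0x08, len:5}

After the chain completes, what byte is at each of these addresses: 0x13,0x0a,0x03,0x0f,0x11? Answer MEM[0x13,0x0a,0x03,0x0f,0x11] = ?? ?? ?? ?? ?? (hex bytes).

[0] 0x06->0x01 len=2 : 7b 8c
[1] 0x10->0x01 len=6 : 54 be d1 3e 32 c8
[2] 0x04->0x11 len=3 : 3e 32 c8
[3] 0x12->0x08 len=5 : 32 c8 32 c8 d4
query mem[0x13]=0xc8, mem[0x0a]=0x32, mem[0x03]=0xd1, mem[0x0f]=0xdb, mem[0x11]=0x3e

MEM[0x13,0x0a,0x03,0x0f,0x11] = c8 32 d1 db 3e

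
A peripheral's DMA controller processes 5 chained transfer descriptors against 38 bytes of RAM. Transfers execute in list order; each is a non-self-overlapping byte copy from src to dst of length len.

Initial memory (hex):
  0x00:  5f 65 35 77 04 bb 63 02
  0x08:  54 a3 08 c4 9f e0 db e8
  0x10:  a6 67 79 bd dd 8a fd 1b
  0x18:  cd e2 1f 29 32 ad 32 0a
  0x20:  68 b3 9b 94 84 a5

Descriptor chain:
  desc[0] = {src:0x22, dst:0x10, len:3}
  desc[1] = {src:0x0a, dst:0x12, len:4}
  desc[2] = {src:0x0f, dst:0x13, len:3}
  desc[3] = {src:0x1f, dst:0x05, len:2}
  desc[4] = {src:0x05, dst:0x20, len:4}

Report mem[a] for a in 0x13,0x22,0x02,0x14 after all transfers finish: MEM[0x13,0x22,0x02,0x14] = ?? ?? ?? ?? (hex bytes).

#0 dst[0x10+3] := {0x9b,0x94,0x84}
#1 dst[0x12+4] := {0x08,0xc4,0x9f,0xe0}
#2 dst[0x13+3] := {0xe8,0x9b,0x94}
#3 dst[0x05+2] := {0x0a,0x68}
#4 dst[0x20+4] := {0x0a,0x68,0x02,0x54}
query mem[0x13]=0xe8, mem[0x22]=0x02, mem[0x02]=0x35, mem[0x14]=0x9b

MEM[0x13,0x22,0x02,0x14] = e8 02 35 9b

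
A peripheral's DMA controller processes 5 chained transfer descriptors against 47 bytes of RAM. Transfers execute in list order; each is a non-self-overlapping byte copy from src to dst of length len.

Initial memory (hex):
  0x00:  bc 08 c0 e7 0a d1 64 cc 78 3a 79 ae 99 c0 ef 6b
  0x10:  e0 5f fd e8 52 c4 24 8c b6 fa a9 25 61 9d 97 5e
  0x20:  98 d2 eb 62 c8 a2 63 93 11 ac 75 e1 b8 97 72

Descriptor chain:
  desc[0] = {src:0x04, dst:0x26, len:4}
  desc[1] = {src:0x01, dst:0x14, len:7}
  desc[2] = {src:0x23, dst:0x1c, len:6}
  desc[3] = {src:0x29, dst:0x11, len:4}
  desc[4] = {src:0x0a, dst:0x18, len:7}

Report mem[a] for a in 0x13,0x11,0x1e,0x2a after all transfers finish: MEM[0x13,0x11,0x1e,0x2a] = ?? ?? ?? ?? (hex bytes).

D0: mem[0x26..0x29] <- [0a d1 64 cc]
D1: mem[0x14..0x1a] <- [08 c0 e7 0a d1 64 cc]
D2: mem[0x1c..0x21] <- [62 c8 a2 0a d1 64]
D3: mem[0x11..0x14] <- [cc 75 e1 b8]
D4: mem[0x18..0x1e] <- [79 ae 99 c0 ef 6b e0]
query mem[0x13]=0xe1, mem[0x11]=0xcc, mem[0x1e]=0xe0, mem[0x2a]=0x75

MEM[0x13,0x11,0x1e,0x2a] = e1 cc e0 75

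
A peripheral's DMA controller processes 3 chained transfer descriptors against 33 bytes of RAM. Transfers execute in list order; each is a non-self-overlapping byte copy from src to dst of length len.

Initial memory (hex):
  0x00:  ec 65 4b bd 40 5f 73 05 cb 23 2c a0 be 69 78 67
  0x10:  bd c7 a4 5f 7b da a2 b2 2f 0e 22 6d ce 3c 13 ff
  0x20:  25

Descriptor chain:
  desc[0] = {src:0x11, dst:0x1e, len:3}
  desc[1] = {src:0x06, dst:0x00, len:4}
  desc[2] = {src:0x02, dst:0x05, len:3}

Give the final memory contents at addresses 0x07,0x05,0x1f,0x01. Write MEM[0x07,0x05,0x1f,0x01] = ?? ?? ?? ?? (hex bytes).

#0 dst[0x1e+3] := {0xc7,0xa4,0x5f}
#1 dst[0x00+4] := {0x73,0x05,0xcb,0x23}
#2 dst[0x05+3] := {0xcb,0x23,0x40}
query mem[0x07]=0x40, mem[0x05]=0xcb, mem[0x1f]=0xa4, mem[0x01]=0x05

MEM[0x07,0x05,0x1f,0x01] = 40 cb a4 05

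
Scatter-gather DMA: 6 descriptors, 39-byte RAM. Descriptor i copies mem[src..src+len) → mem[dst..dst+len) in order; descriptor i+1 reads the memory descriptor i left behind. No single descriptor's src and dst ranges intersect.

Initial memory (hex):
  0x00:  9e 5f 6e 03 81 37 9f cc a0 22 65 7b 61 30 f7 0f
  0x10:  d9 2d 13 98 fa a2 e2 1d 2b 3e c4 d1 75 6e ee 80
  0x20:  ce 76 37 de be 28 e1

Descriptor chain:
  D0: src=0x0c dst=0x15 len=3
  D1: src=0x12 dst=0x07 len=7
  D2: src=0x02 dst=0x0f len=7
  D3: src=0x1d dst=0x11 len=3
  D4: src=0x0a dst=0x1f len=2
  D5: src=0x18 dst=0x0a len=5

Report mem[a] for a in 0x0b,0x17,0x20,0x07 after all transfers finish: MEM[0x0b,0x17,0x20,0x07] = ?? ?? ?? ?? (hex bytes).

MEM[0x0b,0x17,0x20,0x07] = 3e f7 30 13

[0] 0x0c->0x15 len=3 : 61 30 f7
[1] 0x12->0x07 len=7 : 13 98 fa 61 30 f7 2b
[2] 0x02->0x0f len=7 : 6e 03 81 37 9f 13 98
[3] 0x1d->0x11 len=3 : 6e ee 80
[4] 0x0a->0x1f len=2 : 61 30
[5] 0x18->0x0a len=5 : 2b 3e c4 d1 75
query mem[0x0b]=0x3e, mem[0x17]=0xf7, mem[0x20]=0x30, mem[0x07]=0x13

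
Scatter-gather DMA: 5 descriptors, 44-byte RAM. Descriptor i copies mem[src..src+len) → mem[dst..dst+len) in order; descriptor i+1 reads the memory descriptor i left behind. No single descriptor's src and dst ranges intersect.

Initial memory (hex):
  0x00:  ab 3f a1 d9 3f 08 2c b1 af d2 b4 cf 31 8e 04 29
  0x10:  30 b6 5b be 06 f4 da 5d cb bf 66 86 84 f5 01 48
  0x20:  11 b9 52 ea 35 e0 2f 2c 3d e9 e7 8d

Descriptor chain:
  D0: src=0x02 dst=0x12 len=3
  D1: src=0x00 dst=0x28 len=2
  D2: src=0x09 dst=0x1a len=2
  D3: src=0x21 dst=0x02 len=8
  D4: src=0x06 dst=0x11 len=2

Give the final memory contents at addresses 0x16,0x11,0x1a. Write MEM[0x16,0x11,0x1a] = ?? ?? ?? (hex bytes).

#0 dst[0x12+3] := {0xa1,0xd9,0x3f}
#1 dst[0x28+2] := {0xab,0x3f}
#2 dst[0x1a+2] := {0xd2,0xb4}
#3 dst[0x02+8] := {0xb9,0x52,0xea,0x35,0xe0,0x2f,0x2c,0xab}
#4 dst[0x11+2] := {0xe0,0x2f}
query mem[0x16]=0xda, mem[0x11]=0xe0, mem[0x1a]=0xd2

MEM[0x16,0x11,0x1a] = da e0 d2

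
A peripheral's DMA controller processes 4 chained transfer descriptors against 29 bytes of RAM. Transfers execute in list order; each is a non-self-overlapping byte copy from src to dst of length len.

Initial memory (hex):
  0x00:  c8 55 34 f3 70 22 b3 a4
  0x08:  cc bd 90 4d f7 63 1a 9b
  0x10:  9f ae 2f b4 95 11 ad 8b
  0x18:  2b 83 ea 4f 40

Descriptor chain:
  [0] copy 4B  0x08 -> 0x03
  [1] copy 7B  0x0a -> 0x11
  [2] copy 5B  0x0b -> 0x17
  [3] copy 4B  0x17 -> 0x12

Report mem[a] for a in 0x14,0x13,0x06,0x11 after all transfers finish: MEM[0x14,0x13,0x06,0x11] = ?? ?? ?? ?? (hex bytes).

MEM[0x14,0x13,0x06,0x11] = 63 f7 4d 90

#0 dst[0x03+4] := {0xcc,0xbd,0x90,0x4d}
#1 dst[0x11+7] := {0x90,0x4d,0xf7,0x63,0x1a,0x9b,0x9f}
#2 dst[0x17+5] := {0x4d,0xf7,0x63,0x1a,0x9b}
#3 dst[0x12+4] := {0x4d,0xf7,0x63,0x1a}
query mem[0x14]=0x63, mem[0x13]=0xf7, mem[0x06]=0x4d, mem[0x11]=0x90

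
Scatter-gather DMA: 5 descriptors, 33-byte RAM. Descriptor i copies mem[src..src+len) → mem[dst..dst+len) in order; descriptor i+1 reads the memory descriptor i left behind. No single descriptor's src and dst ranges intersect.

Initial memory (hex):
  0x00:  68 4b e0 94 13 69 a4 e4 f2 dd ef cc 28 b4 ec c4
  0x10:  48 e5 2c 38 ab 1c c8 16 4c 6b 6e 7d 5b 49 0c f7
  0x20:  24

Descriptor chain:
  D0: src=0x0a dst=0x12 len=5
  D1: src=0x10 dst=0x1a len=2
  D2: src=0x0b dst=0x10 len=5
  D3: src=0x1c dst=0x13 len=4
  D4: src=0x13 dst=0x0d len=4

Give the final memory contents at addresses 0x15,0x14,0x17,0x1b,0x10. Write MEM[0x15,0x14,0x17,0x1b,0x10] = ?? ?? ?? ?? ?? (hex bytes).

#0 dst[0x12+5] := {0xef,0xcc,0x28,0xb4,0xec}
#1 dst[0x1a+2] := {0x48,0xe5}
#2 dst[0x10+5] := {0xcc,0x28,0xb4,0xec,0xc4}
#3 dst[0x13+4] := {0x5b,0x49,0x0c,0xf7}
#4 dst[0x0d+4] := {0x5b,0x49,0x0c,0xf7}
query mem[0x15]=0x0c, mem[0x14]=0x49, mem[0x17]=0x16, mem[0x1b]=0xe5, mem[0x10]=0xf7

MEM[0x15,0x14,0x17,0x1b,0x10] = 0c 49 16 e5 f7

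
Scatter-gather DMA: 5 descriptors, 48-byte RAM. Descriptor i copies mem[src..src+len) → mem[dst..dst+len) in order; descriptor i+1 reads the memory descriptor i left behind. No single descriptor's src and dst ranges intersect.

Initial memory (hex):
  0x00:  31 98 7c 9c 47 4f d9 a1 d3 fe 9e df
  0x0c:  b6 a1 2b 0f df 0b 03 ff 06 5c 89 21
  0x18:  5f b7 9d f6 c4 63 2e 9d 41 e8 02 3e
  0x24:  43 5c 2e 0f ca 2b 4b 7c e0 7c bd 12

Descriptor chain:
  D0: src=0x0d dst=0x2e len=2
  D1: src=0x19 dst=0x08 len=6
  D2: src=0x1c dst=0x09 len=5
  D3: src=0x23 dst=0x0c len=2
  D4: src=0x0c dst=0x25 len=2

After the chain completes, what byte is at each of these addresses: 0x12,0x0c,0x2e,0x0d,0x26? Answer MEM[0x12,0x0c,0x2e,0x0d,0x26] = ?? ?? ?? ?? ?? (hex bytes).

  after D0: wrote 2B at 0x2e = a12b
  after D1: wrote 6B at 0x08 = b79df6c4632e
  after D2: wrote 5B at 0x09 = c4632e9d41
  after D3: wrote 2B at 0x0c = 3e43
  after D4: wrote 2B at 0x25 = 3e43
query mem[0x12]=0x03, mem[0x0c]=0x3e, mem[0x2e]=0xa1, mem[0x0d]=0x43, mem[0x26]=0x43

MEM[0x12,0x0c,0x2e,0x0d,0x26] = 03 3e a1 43 43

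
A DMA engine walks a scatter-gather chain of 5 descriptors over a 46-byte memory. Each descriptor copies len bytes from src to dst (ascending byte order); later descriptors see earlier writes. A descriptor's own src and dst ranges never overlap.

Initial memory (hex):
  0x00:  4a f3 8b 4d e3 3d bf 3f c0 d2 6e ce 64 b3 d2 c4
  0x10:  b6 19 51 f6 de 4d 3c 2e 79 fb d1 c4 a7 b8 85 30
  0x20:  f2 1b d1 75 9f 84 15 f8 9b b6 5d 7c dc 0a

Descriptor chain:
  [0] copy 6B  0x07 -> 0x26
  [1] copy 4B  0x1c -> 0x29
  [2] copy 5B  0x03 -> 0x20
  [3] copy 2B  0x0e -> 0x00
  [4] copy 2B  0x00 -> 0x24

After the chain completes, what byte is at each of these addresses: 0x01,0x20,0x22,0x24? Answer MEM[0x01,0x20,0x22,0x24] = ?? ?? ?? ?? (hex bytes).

#0 dst[0x26+6] := {0x3f,0xc0,0xd2,0x6e,0xce,0x64}
#1 dst[0x29+4] := {0xa7,0xb8,0x85,0x30}
#2 dst[0x20+5] := {0x4d,0xe3,0x3d,0xbf,0x3f}
#3 dst[0x00+2] := {0xd2,0xc4}
#4 dst[0x24+2] := {0xd2,0xc4}
query mem[0x01]=0xc4, mem[0x20]=0x4d, mem[0x22]=0x3d, mem[0x24]=0xd2

MEM[0x01,0x20,0x22,0x24] = c4 4d 3d d2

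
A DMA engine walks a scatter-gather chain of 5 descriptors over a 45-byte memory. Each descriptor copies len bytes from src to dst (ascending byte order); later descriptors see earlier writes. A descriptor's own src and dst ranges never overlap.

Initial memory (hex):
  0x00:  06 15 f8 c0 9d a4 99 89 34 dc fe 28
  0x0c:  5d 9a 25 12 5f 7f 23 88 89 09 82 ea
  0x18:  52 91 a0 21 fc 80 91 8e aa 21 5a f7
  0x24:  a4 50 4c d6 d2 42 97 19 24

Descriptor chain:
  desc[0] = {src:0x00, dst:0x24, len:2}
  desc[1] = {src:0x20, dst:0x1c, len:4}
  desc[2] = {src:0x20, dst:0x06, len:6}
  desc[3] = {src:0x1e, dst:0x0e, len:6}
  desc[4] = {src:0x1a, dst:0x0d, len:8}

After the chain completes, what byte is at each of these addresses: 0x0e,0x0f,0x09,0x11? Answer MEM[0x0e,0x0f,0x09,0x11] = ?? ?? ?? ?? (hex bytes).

[0] 0x00->0x24 len=2 : 06 15
[1] 0x20->0x1c len=4 : aa 21 5a f7
[2] 0x20->0x06 len=6 : aa 21 5a f7 06 15
[3] 0x1e->0x0e len=6 : 5a f7 aa 21 5a f7
[4] 0x1a->0x0d len=8 : a0 21 aa 21 5a f7 aa 21
query mem[0x0e]=0x21, mem[0x0f]=0xaa, mem[0x09]=0xf7, mem[0x11]=0x5a

MEM[0x0e,0x0f,0x09,0x11] = 21 aa f7 5a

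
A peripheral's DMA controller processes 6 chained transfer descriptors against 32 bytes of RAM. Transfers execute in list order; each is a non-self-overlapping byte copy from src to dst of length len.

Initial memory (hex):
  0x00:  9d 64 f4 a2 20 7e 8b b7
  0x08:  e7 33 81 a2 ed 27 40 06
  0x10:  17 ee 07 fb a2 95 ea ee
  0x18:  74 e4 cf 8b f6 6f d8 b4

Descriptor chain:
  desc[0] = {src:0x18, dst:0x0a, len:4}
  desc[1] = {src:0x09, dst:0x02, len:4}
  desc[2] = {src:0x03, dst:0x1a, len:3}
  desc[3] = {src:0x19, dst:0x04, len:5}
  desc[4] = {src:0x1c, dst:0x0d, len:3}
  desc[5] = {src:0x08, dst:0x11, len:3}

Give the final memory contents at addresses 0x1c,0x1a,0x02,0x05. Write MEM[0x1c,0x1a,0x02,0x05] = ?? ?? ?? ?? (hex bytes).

MEM[0x1c,0x1a,0x02,0x05] = cf 74 33 74

[0] 0x18->0x0a len=4 : 74 e4 cf 8b
[1] 0x09->0x02 len=4 : 33 74 e4 cf
[2] 0x03->0x1a len=3 : 74 e4 cf
[3] 0x19->0x04 len=5 : e4 74 e4 cf 6f
[4] 0x1c->0x0d len=3 : cf 6f d8
[5] 0x08->0x11 len=3 : 6f 33 74
query mem[0x1c]=0xcf, mem[0x1a]=0x74, mem[0x02]=0x33, mem[0x05]=0x74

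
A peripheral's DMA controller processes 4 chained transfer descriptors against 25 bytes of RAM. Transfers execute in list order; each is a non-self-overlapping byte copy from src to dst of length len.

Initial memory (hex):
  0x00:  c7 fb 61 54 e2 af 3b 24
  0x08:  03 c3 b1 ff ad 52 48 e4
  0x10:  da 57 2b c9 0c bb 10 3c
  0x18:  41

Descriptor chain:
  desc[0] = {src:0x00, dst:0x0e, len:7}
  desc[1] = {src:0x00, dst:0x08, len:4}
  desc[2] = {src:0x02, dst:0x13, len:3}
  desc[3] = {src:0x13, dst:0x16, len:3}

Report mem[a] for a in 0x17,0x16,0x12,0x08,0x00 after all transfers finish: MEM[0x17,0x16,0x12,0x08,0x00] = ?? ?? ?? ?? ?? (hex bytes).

MEM[0x17,0x16,0x12,0x08,0x00] = 54 61 e2 c7 c7

D0: mem[0x0e..0x14] <- [c7 fb 61 54 e2 af 3b]
D1: mem[0x08..0x0b] <- [c7 fb 61 54]
D2: mem[0x13..0x15] <- [61 54 e2]
D3: mem[0x16..0x18] <- [61 54 e2]
query mem[0x17]=0x54, mem[0x16]=0x61, mem[0x12]=0xe2, mem[0x08]=0xc7, mem[0x00]=0xc7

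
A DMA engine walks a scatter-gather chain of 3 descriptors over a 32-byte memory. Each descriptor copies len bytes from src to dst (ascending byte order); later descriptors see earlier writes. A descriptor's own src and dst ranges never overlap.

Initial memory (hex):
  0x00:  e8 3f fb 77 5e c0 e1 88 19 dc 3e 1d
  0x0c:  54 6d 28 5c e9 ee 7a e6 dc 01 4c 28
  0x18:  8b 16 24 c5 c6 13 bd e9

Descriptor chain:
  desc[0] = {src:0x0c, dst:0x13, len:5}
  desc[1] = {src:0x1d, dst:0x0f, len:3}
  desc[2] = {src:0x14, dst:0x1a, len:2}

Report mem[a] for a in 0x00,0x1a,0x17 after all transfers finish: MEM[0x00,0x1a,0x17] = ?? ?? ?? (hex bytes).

MEM[0x00,0x1a,0x17] = e8 6d e9

[0] 0x0c->0x13 len=5 : 54 6d 28 5c e9
[1] 0x1d->0x0f len=3 : 13 bd e9
[2] 0x14->0x1a len=2 : 6d 28
query mem[0x00]=0xe8, mem[0x1a]=0x6d, mem[0x17]=0xe9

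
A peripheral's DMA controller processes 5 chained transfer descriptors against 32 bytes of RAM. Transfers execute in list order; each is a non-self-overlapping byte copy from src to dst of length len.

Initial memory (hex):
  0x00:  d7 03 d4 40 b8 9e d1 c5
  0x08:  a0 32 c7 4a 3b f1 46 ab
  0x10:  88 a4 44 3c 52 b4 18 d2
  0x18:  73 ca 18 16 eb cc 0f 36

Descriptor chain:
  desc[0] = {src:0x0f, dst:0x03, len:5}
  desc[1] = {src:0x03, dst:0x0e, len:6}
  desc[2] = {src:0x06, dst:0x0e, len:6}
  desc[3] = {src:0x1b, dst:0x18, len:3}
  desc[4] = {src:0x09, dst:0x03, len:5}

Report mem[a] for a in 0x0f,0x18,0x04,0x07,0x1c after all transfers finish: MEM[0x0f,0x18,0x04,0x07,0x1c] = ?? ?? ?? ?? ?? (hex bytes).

MEM[0x0f,0x18,0x04,0x07,0x1c] = 3c 16 c7 f1 eb

  after D0: wrote 5B at 0x03 = ab88a4443c
  after D1: wrote 6B at 0x0e = ab88a4443ca0
  after D2: wrote 6B at 0x0e = 443ca032c74a
  after D3: wrote 3B at 0x18 = 16ebcc
  after D4: wrote 5B at 0x03 = 32c74a3bf1
query mem[0x0f]=0x3c, mem[0x18]=0x16, mem[0x04]=0xc7, mem[0x07]=0xf1, mem[0x1c]=0xeb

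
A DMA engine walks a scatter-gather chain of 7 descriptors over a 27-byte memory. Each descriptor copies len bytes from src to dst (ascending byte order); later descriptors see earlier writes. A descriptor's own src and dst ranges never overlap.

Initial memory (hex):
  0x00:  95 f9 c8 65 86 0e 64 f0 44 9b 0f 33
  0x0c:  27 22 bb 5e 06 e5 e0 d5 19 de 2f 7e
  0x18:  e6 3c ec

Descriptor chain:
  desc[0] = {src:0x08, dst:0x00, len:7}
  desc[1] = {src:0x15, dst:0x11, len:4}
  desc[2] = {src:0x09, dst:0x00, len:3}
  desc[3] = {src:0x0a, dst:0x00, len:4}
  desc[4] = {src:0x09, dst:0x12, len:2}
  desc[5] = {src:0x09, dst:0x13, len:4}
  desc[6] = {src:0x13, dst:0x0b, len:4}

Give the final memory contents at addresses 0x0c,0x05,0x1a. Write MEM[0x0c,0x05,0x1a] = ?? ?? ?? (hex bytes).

MEM[0x0c,0x05,0x1a] = 0f 22 ec

[0] 0x08->0x00 len=7 : 44 9b 0f 33 27 22 bb
[1] 0x15->0x11 len=4 : de 2f 7e e6
[2] 0x09->0x00 len=3 : 9b 0f 33
[3] 0x0a->0x00 len=4 : 0f 33 27 22
[4] 0x09->0x12 len=2 : 9b 0f
[5] 0x09->0x13 len=4 : 9b 0f 33 27
[6] 0x13->0x0b len=4 : 9b 0f 33 27
query mem[0x0c]=0x0f, mem[0x05]=0x22, mem[0x1a]=0xec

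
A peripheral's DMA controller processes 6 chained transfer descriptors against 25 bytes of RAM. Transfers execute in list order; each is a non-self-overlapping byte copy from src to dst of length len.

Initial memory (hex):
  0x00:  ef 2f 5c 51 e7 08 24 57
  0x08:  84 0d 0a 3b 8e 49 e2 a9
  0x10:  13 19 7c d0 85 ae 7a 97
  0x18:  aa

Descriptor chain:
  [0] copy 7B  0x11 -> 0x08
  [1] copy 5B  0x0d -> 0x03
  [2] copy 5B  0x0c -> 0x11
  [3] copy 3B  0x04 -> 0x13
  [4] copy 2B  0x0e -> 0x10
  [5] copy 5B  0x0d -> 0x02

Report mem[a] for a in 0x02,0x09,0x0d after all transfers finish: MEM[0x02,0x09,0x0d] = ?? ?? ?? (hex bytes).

[0] 0x11->0x08 len=7 : 19 7c d0 85 ae 7a 97
[1] 0x0d->0x03 len=5 : 7a 97 a9 13 19
[2] 0x0c->0x11 len=5 : ae 7a 97 a9 13
[3] 0x04->0x13 len=3 : 97 a9 13
[4] 0x0e->0x10 len=2 : 97 a9
[5] 0x0d->0x02 len=5 : 7a 97 a9 97 a9
query mem[0x02]=0x7a, mem[0x09]=0x7c, mem[0x0d]=0x7a

MEM[0x02,0x09,0x0d] = 7a 7c 7a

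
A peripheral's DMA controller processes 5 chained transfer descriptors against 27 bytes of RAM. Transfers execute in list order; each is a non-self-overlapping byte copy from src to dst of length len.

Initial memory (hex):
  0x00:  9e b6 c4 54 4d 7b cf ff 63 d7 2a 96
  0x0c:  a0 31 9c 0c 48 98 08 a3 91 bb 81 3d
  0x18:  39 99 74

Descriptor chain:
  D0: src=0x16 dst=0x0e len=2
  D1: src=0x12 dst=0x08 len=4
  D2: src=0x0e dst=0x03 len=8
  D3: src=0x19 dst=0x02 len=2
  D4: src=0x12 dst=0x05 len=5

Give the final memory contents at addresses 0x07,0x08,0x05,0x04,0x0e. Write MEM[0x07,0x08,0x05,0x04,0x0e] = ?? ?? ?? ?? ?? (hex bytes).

MEM[0x07,0x08,0x05,0x04,0x0e] = 91 bb 08 3d 81

D0: mem[0x0e..0x0f] <- [81 3d]
D1: mem[0x08..0x0b] <- [08 a3 91 bb]
D2: mem[0x03..0x0a] <- [81 3d 48 98 08 a3 91 bb]
D3: mem[0x02..0x03] <- [99 74]
D4: mem[0x05..0x09] <- [08 a3 91 bb 81]
query mem[0x07]=0x91, mem[0x08]=0xbb, mem[0x05]=0x08, mem[0x04]=0x3d, mem[0x0e]=0x81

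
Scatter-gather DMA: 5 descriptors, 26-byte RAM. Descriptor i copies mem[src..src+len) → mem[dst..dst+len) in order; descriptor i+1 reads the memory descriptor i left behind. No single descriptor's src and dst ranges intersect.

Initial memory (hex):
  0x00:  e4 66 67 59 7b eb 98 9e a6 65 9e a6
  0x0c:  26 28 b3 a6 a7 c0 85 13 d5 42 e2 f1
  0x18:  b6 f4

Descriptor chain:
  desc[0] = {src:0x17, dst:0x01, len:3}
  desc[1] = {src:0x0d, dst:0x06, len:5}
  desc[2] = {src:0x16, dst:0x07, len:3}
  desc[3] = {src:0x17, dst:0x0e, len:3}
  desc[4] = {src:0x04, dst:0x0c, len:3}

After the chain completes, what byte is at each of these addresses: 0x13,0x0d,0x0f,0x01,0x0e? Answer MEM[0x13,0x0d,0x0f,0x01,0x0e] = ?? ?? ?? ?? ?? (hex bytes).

[0] 0x17->0x01 len=3 : f1 b6 f4
[1] 0x0d->0x06 len=5 : 28 b3 a6 a7 c0
[2] 0x16->0x07 len=3 : e2 f1 b6
[3] 0x17->0x0e len=3 : f1 b6 f4
[4] 0x04->0x0c len=3 : 7b eb 28
query mem[0x13]=0x13, mem[0x0d]=0xeb, mem[0x0f]=0xb6, mem[0x01]=0xf1, mem[0x0e]=0x28

MEM[0x13,0x0d,0x0f,0x01,0x0e] = 13 eb b6 f1 28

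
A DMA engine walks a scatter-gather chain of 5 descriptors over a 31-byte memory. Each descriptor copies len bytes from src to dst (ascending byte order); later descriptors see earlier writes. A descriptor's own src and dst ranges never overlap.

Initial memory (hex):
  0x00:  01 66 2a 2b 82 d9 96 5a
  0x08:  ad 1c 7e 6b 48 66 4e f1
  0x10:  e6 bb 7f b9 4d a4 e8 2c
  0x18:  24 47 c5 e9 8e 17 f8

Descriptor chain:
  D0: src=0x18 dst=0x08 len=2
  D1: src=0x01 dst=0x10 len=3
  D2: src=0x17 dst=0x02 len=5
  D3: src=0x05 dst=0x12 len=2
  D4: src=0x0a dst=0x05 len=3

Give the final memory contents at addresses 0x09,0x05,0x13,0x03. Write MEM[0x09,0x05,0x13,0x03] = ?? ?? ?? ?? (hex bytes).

MEM[0x09,0x05,0x13,0x03] = 47 7e e9 24

[0] 0x18->0x08 len=2 : 24 47
[1] 0x01->0x10 len=3 : 66 2a 2b
[2] 0x17->0x02 len=5 : 2c 24 47 c5 e9
[3] 0x05->0x12 len=2 : c5 e9
[4] 0x0a->0x05 len=3 : 7e 6b 48
query mem[0x09]=0x47, mem[0x05]=0x7e, mem[0x13]=0xe9, mem[0x03]=0x24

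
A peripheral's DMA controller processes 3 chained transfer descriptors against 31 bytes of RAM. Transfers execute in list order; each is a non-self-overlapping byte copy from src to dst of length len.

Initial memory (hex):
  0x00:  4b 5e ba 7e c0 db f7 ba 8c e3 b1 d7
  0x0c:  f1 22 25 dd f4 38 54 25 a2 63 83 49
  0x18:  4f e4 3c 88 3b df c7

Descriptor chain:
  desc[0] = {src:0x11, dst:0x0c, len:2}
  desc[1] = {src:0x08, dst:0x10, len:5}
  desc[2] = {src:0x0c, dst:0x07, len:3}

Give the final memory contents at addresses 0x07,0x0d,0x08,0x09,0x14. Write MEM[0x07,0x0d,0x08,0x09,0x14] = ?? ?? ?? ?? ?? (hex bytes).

#0 dst[0x0c+2] := {0x38,0x54}
#1 dst[0x10+5] := {0x8c,0xe3,0xb1,0xd7,0x38}
#2 dst[0x07+3] := {0x38,0x54,0x25}
query mem[0x07]=0x38, mem[0x0d]=0x54, mem[0x08]=0x54, mem[0x09]=0x25, mem[0x14]=0x38

MEM[0x07,0x0d,0x08,0x09,0x14] = 38 54 54 25 38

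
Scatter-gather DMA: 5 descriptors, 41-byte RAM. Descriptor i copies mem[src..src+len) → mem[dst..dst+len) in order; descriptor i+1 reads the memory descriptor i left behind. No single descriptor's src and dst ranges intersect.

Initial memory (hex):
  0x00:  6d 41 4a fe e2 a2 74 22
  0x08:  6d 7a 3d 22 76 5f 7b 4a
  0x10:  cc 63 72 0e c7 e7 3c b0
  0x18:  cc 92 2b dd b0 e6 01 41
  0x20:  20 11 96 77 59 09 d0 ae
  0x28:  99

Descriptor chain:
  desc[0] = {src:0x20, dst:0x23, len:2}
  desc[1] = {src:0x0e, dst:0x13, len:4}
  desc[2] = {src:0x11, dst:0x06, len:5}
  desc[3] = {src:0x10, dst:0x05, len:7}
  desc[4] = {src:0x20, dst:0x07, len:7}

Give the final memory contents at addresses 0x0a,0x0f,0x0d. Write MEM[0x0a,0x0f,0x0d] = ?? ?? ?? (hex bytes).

MEM[0x0a,0x0f,0x0d] = 20 4a d0

[0] 0x20->0x23 len=2 : 20 11
[1] 0x0e->0x13 len=4 : 7b 4a cc 63
[2] 0x11->0x06 len=5 : 63 72 7b 4a cc
[3] 0x10->0x05 len=7 : cc 63 72 7b 4a cc 63
[4] 0x20->0x07 len=7 : 20 11 96 20 11 09 d0
query mem[0x0a]=0x20, mem[0x0f]=0x4a, mem[0x0d]=0xd0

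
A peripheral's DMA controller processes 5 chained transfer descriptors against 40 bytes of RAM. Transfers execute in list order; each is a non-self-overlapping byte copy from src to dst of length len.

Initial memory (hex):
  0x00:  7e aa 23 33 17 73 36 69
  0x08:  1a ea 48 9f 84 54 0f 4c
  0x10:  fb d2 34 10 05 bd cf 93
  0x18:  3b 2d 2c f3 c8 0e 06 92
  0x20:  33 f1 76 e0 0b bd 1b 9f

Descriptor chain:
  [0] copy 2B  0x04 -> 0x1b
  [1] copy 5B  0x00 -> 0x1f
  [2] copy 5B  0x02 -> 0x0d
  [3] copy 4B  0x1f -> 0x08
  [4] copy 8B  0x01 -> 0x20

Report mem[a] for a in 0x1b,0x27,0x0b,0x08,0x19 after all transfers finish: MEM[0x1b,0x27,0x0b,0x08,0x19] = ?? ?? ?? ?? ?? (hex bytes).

[0] 0x04->0x1b len=2 : 17 73
[1] 0x00->0x1f len=5 : 7e aa 23 33 17
[2] 0x02->0x0d len=5 : 23 33 17 73 36
[3] 0x1f->0x08 len=4 : 7e aa 23 33
[4] 0x01->0x20 len=8 : aa 23 33 17 73 36 69 7e
query mem[0x1b]=0x17, mem[0x27]=0x7e, mem[0x0b]=0x33, mem[0x08]=0x7e, mem[0x19]=0x2d

MEM[0x1b,0x27,0x0b,0x08,0x19] = 17 7e 33 7e 2d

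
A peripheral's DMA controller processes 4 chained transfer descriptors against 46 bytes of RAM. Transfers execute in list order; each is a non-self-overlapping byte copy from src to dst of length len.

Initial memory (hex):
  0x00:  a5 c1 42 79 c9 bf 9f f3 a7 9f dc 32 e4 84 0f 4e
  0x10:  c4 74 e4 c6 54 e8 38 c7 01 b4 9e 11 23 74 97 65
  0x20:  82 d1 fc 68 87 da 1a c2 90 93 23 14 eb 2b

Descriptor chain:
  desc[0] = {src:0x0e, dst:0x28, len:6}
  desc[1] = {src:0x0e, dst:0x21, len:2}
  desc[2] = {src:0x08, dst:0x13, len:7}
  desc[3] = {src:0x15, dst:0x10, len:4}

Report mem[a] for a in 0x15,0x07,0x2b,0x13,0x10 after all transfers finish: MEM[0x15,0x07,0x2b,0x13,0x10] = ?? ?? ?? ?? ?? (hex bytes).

D0: mem[0x28..0x2d] <- [0f 4e c4 74 e4 c6]
D1: mem[0x21..0x22] <- [0f 4e]
D2: mem[0x13..0x19] <- [a7 9f dc 32 e4 84 0f]
D3: mem[0x10..0x13] <- [dc 32 e4 84]
query mem[0x15]=0xdc, mem[0x07]=0xf3, mem[0x2b]=0x74, mem[0x13]=0x84, mem[0x10]=0xdc

MEM[0x15,0x07,0x2b,0x13,0x10] = dc f3 74 84 dc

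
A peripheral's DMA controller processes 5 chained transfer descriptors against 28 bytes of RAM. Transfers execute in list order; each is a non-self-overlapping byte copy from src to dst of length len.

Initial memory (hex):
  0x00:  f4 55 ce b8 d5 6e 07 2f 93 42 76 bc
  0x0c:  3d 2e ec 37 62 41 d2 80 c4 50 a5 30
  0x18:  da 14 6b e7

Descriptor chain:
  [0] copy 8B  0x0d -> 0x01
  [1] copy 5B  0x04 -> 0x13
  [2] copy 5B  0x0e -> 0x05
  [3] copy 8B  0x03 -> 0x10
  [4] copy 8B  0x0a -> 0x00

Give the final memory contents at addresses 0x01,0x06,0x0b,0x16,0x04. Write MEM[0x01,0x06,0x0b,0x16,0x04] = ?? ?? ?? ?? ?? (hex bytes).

D0: mem[0x01..0x08] <- [2e ec 37 62 41 d2 80 c4]
D1: mem[0x13..0x17] <- [62 41 d2 80 c4]
D2: mem[0x05..0x09] <- [ec 37 62 41 d2]
D3: mem[0x10..0x17] <- [37 62 ec 37 62 41 d2 76]
D4: mem[0x00..0x07] <- [76 bc 3d 2e ec 37 37 62]
query mem[0x01]=0xbc, mem[0x06]=0x37, mem[0x0b]=0xbc, mem[0x16]=0xd2, mem[0x04]=0xec

MEM[0x01,0x06,0x0b,0x16,0x04] = bc 37 bc d2 ec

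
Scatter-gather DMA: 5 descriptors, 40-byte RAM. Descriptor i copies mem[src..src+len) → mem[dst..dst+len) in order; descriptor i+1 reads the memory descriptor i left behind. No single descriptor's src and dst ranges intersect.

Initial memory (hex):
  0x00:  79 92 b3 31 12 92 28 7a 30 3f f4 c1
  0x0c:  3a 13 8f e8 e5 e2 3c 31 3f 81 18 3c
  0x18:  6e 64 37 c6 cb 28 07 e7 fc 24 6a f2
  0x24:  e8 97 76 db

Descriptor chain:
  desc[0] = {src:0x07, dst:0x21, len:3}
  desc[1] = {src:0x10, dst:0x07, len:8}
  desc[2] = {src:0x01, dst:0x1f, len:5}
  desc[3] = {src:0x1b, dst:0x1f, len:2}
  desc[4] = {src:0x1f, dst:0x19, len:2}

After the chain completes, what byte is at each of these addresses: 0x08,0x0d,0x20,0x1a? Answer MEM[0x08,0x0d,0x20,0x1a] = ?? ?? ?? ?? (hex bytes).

MEM[0x08,0x0d,0x20,0x1a] = e2 18 cb cb

D0: mem[0x21..0x23] <- [7a 30 3f]
D1: mem[0x07..0x0e] <- [e5 e2 3c 31 3f 81 18 3c]
D2: mem[0x1f..0x23] <- [92 b3 31 12 92]
D3: mem[0x1f..0x20] <- [c6 cb]
D4: mem[0x19..0x1a] <- [c6 cb]
query mem[0x08]=0xe2, mem[0x0d]=0x18, mem[0x20]=0xcb, mem[0x1a]=0xcb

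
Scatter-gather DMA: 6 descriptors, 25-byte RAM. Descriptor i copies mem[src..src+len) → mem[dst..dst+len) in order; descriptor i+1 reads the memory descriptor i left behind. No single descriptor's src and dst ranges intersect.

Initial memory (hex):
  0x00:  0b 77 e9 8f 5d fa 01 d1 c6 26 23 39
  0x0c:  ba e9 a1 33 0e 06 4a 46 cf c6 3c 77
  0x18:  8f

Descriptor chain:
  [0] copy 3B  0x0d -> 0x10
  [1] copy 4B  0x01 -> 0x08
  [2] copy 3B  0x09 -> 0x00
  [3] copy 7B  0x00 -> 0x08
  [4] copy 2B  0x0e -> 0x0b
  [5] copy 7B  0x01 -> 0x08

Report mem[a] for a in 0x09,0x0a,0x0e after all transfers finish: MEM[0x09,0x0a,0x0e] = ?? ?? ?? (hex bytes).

#0 dst[0x10+3] := {0xe9,0xa1,0x33}
#1 dst[0x08+4] := {0x77,0xe9,0x8f,0x5d}
#2 dst[0x00+3] := {0xe9,0x8f,0x5d}
#3 dst[0x08+7] := {0xe9,0x8f,0x5d,0x8f,0x5d,0xfa,0x01}
#4 dst[0x0b+2] := {0x01,0x33}
#5 dst[0x08+7] := {0x8f,0x5d,0x8f,0x5d,0xfa,0x01,0xd1}
query mem[0x09]=0x5d, mem[0x0a]=0x8f, mem[0x0e]=0xd1

MEM[0x09,0x0a,0x0e] = 5d 8f d1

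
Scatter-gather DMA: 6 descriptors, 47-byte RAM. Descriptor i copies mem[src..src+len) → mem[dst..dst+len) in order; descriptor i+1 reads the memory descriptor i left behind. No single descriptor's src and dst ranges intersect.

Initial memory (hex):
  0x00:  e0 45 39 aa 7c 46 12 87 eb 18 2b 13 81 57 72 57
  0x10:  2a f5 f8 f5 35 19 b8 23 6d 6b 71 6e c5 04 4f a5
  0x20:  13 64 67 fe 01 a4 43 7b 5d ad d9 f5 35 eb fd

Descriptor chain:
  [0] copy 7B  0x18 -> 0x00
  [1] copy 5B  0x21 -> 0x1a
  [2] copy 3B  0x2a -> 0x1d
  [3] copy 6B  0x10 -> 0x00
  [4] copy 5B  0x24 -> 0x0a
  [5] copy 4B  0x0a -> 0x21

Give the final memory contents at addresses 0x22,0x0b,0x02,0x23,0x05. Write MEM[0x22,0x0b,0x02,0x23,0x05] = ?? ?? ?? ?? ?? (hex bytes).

  after D0: wrote 7B at 0x00 = 6d6b716ec5044f
  after D1: wrote 5B at 0x1a = 6467fe01a4
  after D2: wrote 3B at 0x1d = d9f535
  after D3: wrote 6B at 0x00 = 2af5f8f53519
  after D4: wrote 5B at 0x0a = 01a4437b5d
  after D5: wrote 4B at 0x21 = 01a4437b
query mem[0x22]=0xa4, mem[0x0b]=0xa4, mem[0x02]=0xf8, mem[0x23]=0x43, mem[0x05]=0x19

MEM[0x22,0x0b,0x02,0x23,0x05] = a4 a4 f8 43 19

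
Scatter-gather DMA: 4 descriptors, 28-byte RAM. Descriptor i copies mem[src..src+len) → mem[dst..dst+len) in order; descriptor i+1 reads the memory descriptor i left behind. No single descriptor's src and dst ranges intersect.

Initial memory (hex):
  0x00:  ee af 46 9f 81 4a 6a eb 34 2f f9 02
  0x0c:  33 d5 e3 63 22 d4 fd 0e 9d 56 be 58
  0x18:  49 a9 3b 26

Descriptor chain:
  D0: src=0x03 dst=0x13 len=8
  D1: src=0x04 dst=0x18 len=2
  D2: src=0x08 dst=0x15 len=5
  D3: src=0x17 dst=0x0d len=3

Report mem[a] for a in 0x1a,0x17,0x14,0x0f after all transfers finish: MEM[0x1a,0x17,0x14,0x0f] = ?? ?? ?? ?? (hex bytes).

[0] 0x03->0x13 len=8 : 9f 81 4a 6a eb 34 2f f9
[1] 0x04->0x18 len=2 : 81 4a
[2] 0x08->0x15 len=5 : 34 2f f9 02 33
[3] 0x17->0x0d len=3 : f9 02 33
query mem[0x1a]=0xf9, mem[0x17]=0xf9, mem[0x14]=0x81, mem[0x0f]=0x33

MEM[0x1a,0x17,0x14,0x0f] = f9 f9 81 33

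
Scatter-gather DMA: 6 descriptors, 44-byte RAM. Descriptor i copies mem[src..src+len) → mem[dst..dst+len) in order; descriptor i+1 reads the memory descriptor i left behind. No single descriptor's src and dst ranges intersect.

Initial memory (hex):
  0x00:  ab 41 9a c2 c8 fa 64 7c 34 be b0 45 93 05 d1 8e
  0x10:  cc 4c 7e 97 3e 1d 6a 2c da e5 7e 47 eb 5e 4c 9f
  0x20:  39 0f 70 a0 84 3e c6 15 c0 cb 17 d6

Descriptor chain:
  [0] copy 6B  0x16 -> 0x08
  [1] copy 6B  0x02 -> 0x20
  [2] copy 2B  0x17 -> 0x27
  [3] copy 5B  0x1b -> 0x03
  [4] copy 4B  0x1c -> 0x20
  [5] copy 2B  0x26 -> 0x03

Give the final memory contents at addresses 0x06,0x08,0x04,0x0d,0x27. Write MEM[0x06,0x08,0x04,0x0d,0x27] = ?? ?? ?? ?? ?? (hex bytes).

  after D0: wrote 6B at 0x08 = 6a2cdae57e47
  after D1: wrote 6B at 0x20 = 9ac2c8fa647c
  after D2: wrote 2B at 0x27 = 2cda
  after D3: wrote 5B at 0x03 = 47eb5e4c9f
  after D4: wrote 4B at 0x20 = eb5e4c9f
  after D5: wrote 2B at 0x03 = c62c
query mem[0x06]=0x4c, mem[0x08]=0x6a, mem[0x04]=0x2c, mem[0x0d]=0x47, mem[0x27]=0x2c

MEM[0x06,0x08,0x04,0x0d,0x27] = 4c 6a 2c 47 2c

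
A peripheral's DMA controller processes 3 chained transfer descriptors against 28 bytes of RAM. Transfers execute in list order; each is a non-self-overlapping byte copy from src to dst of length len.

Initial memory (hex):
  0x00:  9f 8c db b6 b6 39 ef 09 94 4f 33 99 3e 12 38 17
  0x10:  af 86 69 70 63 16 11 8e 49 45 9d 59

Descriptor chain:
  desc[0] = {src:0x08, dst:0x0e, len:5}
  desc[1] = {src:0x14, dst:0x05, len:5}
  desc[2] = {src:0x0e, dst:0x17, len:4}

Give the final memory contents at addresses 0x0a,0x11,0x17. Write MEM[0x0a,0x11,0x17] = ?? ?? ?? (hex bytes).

D0: mem[0x0e..0x12] <- [94 4f 33 99 3e]
D1: mem[0x05..0x09] <- [63 16 11 8e 49]
D2: mem[0x17..0x1a] <- [94 4f 33 99]
query mem[0x0a]=0x33, mem[0x11]=0x99, mem[0x17]=0x94

MEM[0x0a,0x11,0x17] = 33 99 94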